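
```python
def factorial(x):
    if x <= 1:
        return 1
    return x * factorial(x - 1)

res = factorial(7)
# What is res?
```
Call trace:
factorial(x=7)
  factorial(x=6)
    factorial(x=5)
      factorial(x=4)
        factorial(x=3)
          factorial(x=2)
            factorial(x=1)
            -> return 1
          -> return 2
        -> return 6
      -> return 24
    -> return 120
  -> return 720
-> return 5040

Final answer: 5040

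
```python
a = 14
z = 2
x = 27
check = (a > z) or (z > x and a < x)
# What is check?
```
Trace:
  a=14
  a=14, z=2
  a=14, z=2, x=27
  a=14, z=2, x=27, check=True

Final answer: True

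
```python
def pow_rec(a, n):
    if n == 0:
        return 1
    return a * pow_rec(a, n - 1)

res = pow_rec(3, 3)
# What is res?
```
Call trace:
pow_rec(a=3, n=3)
  pow_rec(a=3, n=2)
    pow_rec(a=3, n=1)
      pow_rec(a=3, n=0)
      -> return 1
    -> return 3
  -> return 9
-> return 27

Final answer: 27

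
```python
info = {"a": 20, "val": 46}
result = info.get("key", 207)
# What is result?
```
Trace:
  info={'a': 20, 'val': 46}
  info={'a': 20, 'val': 46}, result=207

Final answer: 207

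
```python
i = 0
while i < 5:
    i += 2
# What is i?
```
Trace:
  i=0
  i=2
  i=4
  i=6

Final answer: 6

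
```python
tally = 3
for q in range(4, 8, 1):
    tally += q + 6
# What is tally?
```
Trace:
  tally=3
  tally=13, q=4
  tally=24, q=5
  tally=36, q=6
  tally=49, q=7

Final answer: 49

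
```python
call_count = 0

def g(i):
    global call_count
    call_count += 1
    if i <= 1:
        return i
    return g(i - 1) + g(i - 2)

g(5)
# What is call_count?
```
Call trace (a repeated sub-call is expanded the first time; later identical calls just restate its return value):
g(i=5)
  g(i=4)
    g(i=3)
      g(i=2)
        g(i=1)
        -> return 1
        g(i=0)
        -> return 0
      -> return 1
      g(i=1)
      -> return 1
    -> return 2
    g(i=2) -> return 1  (same call as traced above)
  -> return 3
  g(i=3) -> return 2  (same call as traced above)
-> return 5

call_count is incremented once per call, so count the calls in each subtree. Let C(i) = number of calls made by g(i).
C(0) = C(1) = 1 (base case, no recursion); C(i) = 1 + C(i - 1) + C(i - 2) otherwise.
C(2) = 1 + C(1) + C(0) = 1 + 1 + 1 = 3
C(3) = 1 + C(2) + C(1) = 1 + 3 + 1 = 5
C(4) = 1 + C(3) + C(2) = 1 + 5 + 3 = 9
C(5) = 1 + C(4) + C(3) = 1 + 9 + 5 = 15
call_count = C(5) = 15

Final answer: 15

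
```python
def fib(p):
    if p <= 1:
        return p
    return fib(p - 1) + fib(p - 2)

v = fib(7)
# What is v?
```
Call trace (a repeated sub-call is expanded the first time; later identical calls just restate its return value):
fib(p=7)
  fib(p=6)
    fib(p=5)
      fib(p=4)
        fib(p=3)
          fib(p=2)
            fib(p=1)
            -> return 1
            fib(p=0)
            -> return 0
          -> return 1
          fib(p=1)
          -> return 1
        -> return 2
        fib(p=2) -> return 1  (same call as traced above)
      -> return 3
      fib(p=3) -> return 2  (same call as traced above)
    -> return 5
    fib(p=4) -> return 3  (same call as traced above)
  -> return 8
  fib(p=5) -> return 5  (same call as traced above)
-> return 13

Final answer: 13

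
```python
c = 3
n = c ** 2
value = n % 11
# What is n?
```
Trace:
  c=3
  c=3, n=9
  c=3, n=9, value=9

Final answer: 9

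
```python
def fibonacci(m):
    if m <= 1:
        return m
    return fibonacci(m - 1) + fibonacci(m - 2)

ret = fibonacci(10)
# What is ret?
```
Call trace (a repeated sub-call is expanded the first time; later identical calls just restate its return value):
fibonacci(m=10)
  fibonacci(m=9)
    fibonacci(m=8)
      fibonacci(m=7)
        fibonacci(m=6)
          fibonacci(m=5)
            fibonacci(m=4)
              fibonacci(m=3)
                fibonacci(m=2)
                  fibonacci(m=1)
                  -> return 1
                  fibonacci(m=0)
                  -> return 0
                -> return 1
                fibonacci(m=1)
                -> return 1
              -> return 2
              fibonacci(m=2) -> return 1  (same call as traced above)
            -> return 3
            fibonacci(m=3) -> return 2  (same call as traced above)
          -> return 5
          fibonacci(m=4) -> return 3  (same call as traced above)
        -> return 8
        fibonacci(m=5) -> return 5  (same call as traced above)
      -> return 13
      fibonacci(m=6) -> return 8  (same call as traced above)
    -> return 21
    fibonacci(m=7) -> return 13  (same call as traced above)
  -> return 34
  fibonacci(m=8) -> return 21  (same call as traced above)
-> return 55

Final answer: 55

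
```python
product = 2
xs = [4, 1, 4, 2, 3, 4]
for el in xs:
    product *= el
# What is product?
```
Trace:
  product=2
  product=8, el=4
  product=8, el=1
  product=32, el=4
  product=64, el=2
  product=192, el=3
  product=768, el=4

Final answer: 768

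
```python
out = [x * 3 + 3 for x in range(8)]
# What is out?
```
Trace:
  x=0
  x=1
  x=2
  x=3
  x=4
  x=5
  x=6
  x=7
  out=[3, 6, 9, 12, 15, 18, 21, 24]

Final answer: [3, 6, 9, 12, 15, 18, 21, 24]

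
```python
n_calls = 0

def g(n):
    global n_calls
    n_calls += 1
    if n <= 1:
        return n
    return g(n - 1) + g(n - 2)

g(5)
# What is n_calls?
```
Call trace (a repeated sub-call is expanded the first time; later identical calls just restate its return value):
g(n=5)
  g(n=4)
    g(n=3)
      g(n=2)
        g(n=1)
        -> return 1
        g(n=0)
        -> return 0
      -> return 1
      g(n=1)
      -> return 1
    -> return 2
    g(n=2) -> return 1  (same call as traced above)
  -> return 3
  g(n=3) -> return 2  (same call as traced above)
-> return 5

n_calls is incremented once per call, so count the calls in each subtree. Let C(n) = number of calls made by g(n).
C(0) = C(1) = 1 (base case, no recursion); C(n) = 1 + C(n - 1) + C(n - 2) otherwise.
C(2) = 1 + C(1) + C(0) = 1 + 1 + 1 = 3
C(3) = 1 + C(2) + C(1) = 1 + 3 + 1 = 5
C(4) = 1 + C(3) + C(2) = 1 + 5 + 3 = 9
C(5) = 1 + C(4) + C(3) = 1 + 9 + 5 = 15
n_calls = C(5) = 15

Final answer: 15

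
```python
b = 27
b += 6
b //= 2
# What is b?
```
Trace:
  b=27
  b=33
  b=16

Final answer: 16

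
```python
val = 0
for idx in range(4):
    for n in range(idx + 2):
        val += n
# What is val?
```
Trace:
  val=0
  val=0, idx=0, n=0
  val=1, idx=0, n=1
  val=1, idx=1, n=0
  val=2, idx=1, n=1
  val=4, idx=1, n=2
  val=4, idx=2, n=0
  val=5, idx=2, n=1
  val=7, idx=2, n=2
  val=10, idx=2, n=3
  val=10, idx=3, n=0
  val=11, idx=3, n=1
  val=13, idx=3, n=2
  val=16, idx=3, n=3
  val=20, idx=3, n=4

Final answer: 20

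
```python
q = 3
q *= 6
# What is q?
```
Trace:
  q=3
  q=18

Final answer: 18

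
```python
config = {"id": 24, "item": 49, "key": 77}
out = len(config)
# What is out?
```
Trace:
  config={'id': 24, 'item': 49, 'key': 77}
  config={'id': 24, 'item': 49, 'key': 77}, out=3

Final answer: 3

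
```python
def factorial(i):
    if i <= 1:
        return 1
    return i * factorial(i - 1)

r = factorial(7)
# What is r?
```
Call trace:
factorial(i=7)
  factorial(i=6)
    factorial(i=5)
      factorial(i=4)
        factorial(i=3)
          factorial(i=2)
            factorial(i=1)
            -> return 1
          -> return 2
        -> return 6
      -> return 24
    -> return 120
  -> return 720
-> return 5040

Final answer: 5040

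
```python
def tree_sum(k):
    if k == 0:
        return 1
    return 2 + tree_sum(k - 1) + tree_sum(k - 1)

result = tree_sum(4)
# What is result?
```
Call trace (a repeated sub-call is expanded the first time; later identical calls just restate its return value):
tree_sum(k=4)
  tree_sum(k=3)
    tree_sum(k=2)
      tree_sum(k=1)
        tree_sum(k=0)
        -> return 1
        tree_sum(k=0)
        -> return 1
      -> return 4
      tree_sum(k=1) -> return 4  (same call as traced above)
    -> return 10
    tree_sum(k=2) -> return 10  (same call as traced above)
  -> return 22
  tree_sum(k=3) -> return 22  (same call as traced above)
-> return 46

Final answer: 46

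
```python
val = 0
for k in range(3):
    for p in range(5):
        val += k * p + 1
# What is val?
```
Trace:
  val=0
  val=1, k=0, p=0
  val=2, k=0, p=1
  val=3, k=0, p=2
  val=4, k=0, p=3
  val=5, k=0, p=4
  val=6, k=1, p=0
  val=8, k=1, p=1
  val=11, k=1, p=2
  val=15, k=1, p=3
  val=20, k=1, p=4
  val=21, k=2, p=0
  val=24, k=2, p=1
  val=29, k=2, p=2
  val=36, k=2, p=3
  val=45, k=2, p=4

Final answer: 45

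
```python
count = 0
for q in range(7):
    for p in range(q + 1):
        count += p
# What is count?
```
Trace:
  count=0
  count=0, q=0, p=0
  count=0, q=1, p=0
  count=1, q=1, p=1
  count=1, q=2, p=0
  count=2, q=2, p=1
  count=4, q=2, p=2
  count=4, q=3, p=0
  count=5, q=3, p=1
  count=7, q=3, p=2
  count=10, q=3, p=3
  count=10, q=4, p=0
  count=11, q=4, p=1
  count=13, q=4, p=2
  count=16, q=4, p=3
  count=20, q=4, p=4
  count=20, q=5, p=0
  count=21, q=5, p=1
  count=23, q=5, p=2
  count=26, q=5, p=3
  count=30, q=5, p=4
  count=35, q=5, p=5
  count=35, q=6, p=0
  count=36, q=6, p=1
  count=38, q=6, p=2
  count=41, q=6, p=3
  count=45, q=6, p=4
  count=50, q=6, p=5
  count=56, q=6, p=6

Final answer: 56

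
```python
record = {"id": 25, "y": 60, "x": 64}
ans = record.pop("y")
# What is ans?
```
Trace:
  record={'id': 25, 'y': 60, 'x': 64}
  record={'id': 25, 'x': 64}, ans=60

Final answer: 60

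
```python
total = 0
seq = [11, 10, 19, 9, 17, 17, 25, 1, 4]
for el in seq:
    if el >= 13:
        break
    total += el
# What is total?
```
Trace:
  total=0
  total=11, el=11
  total=21, el=10
  total=21, el=19

Final answer: 21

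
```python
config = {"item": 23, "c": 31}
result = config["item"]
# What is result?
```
Trace:
  config={'item': 23, 'c': 31}
  config={'item': 23, 'c': 31}, result=23

Final answer: 23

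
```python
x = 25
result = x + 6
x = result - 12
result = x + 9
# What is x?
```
Trace:
  x=25
  x=25, result=31
  x=19, result=31
  x=19, result=28

Final answer: 19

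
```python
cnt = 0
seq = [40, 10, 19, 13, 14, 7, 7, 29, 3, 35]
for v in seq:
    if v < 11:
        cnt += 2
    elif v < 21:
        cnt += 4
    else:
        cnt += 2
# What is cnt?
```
Trace:
  cnt=0
  cnt=2, v=40
  cnt=4, v=10
  cnt=8, v=19
  cnt=12, v=13
  cnt=16, v=14
  cnt=18, v=7
  cnt=20, v=7
  cnt=22, v=29
  cnt=24, v=3
  cnt=26, v=35

Final answer: 26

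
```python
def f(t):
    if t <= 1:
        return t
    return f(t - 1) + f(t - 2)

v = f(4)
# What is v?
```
Call trace (a repeated sub-call is expanded the first time; later identical calls just restate its return value):
f(t=4)
  f(t=3)
    f(t=2)
      f(t=1)
      -> return 1
      f(t=0)
      -> return 0
    -> return 1
    f(t=1)
    -> return 1
  -> return 2
  f(t=2) -> return 1  (same call as traced above)
-> return 3

Final answer: 3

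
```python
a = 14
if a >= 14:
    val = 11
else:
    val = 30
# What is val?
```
Trace:
  a=14
  a=14, val=11

Final answer: 11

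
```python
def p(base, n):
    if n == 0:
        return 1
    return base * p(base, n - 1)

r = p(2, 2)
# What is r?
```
Call trace:
p(base=2, n=2)
  p(base=2, n=1)
    p(base=2, n=0)
    -> return 1
  -> return 2
-> return 4

Final answer: 4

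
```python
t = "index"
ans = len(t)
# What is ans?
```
Trace:
  t='index'
  t='index', ans=5

Final answer: 5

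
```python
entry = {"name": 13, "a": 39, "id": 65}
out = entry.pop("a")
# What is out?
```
Trace:
  entry={'name': 13, 'a': 39, 'id': 65}
  entry={'name': 13, 'id': 65}, out=39

Final answer: 39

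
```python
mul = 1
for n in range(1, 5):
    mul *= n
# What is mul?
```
Trace:
  mul=1
  mul=1, n=1
  mul=2, n=2
  mul=6, n=3
  mul=24, n=4

Final answer: 24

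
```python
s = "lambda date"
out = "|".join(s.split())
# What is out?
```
Trace:
  s='lambda date'
  s='lambda date', out='lambda|date'

Final answer: 'lambda|date'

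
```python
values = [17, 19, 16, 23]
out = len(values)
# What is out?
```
Trace:
  values=[17, 19, 16, 23]
  values=[17, 19, 16, 23], out=4

Final answer: 4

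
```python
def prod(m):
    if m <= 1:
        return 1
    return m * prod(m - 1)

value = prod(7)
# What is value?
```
Call trace:
prod(m=7)
  prod(m=6)
    prod(m=5)
      prod(m=4)
        prod(m=3)
          prod(m=2)
            prod(m=1)
            -> return 1
          -> return 2
        -> return 6
      -> return 24
    -> return 120
  -> return 720
-> return 5040

Final answer: 5040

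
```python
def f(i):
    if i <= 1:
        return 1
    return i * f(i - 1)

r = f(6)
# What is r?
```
Call trace:
f(i=6)
  f(i=5)
    f(i=4)
      f(i=3)
        f(i=2)
          f(i=1)
          -> return 1
        -> return 2
      -> return 6
    -> return 24
  -> return 120
-> return 720

Final answer: 720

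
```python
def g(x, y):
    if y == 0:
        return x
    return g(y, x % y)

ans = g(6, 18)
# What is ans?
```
Call trace:
g(x=6, y=18)
  g(x=18, y=6)
    g(x=6, y=0)
    -> return 6
  -> return 6
-> return 6

Final answer: 6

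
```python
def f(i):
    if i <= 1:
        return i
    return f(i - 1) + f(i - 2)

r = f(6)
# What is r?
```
Call trace (a repeated sub-call is expanded the first time; later identical calls just restate its return value):
f(i=6)
  f(i=5)
    f(i=4)
      f(i=3)
        f(i=2)
          f(i=1)
          -> return 1
          f(i=0)
          -> return 0
        -> return 1
        f(i=1)
        -> return 1
      -> return 2
      f(i=2) -> return 1  (same call as traced above)
    -> return 3
    f(i=3) -> return 2  (same call as traced above)
  -> return 5
  f(i=4) -> return 3  (same call as traced above)
-> return 8

Final answer: 8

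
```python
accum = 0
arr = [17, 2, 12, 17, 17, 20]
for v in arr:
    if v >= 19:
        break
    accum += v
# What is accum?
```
Trace:
  accum=0
  accum=17, v=17
  accum=19, v=2
  accum=31, v=12
  accum=48, v=17
  accum=65, v=17
  accum=65, v=20

Final answer: 65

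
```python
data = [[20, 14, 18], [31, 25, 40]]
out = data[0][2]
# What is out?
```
Trace:
  data=[[20, 14, 18], [31, 25, 40]]
  data=[[20, 14, 18], [31, 25, 40]], out=18

Final answer: 18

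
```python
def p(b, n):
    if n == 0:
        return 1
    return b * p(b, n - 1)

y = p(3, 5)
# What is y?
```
Call trace:
p(b=3, n=5)
  p(b=3, n=4)
    p(b=3, n=3)
      p(b=3, n=2)
        p(b=3, n=1)
          p(b=3, n=0)
          -> return 1
        -> return 3
      -> return 9
    -> return 27
  -> return 81
-> return 243

Final answer: 243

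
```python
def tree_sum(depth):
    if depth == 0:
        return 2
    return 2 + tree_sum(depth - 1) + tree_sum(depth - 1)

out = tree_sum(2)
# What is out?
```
Call trace (a repeated sub-call is expanded the first time; later identical calls just restate its return value):
tree_sum(depth=2)
  tree_sum(depth=1)
    tree_sum(depth=0)
    -> return 2
    tree_sum(depth=0)
    -> return 2
  -> return 6
  tree_sum(depth=1) -> return 6  (same call as traced above)
-> return 14

Final answer: 14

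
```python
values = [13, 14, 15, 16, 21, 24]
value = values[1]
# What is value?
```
Trace:
  values=[13, 14, 15, 16, 21, 24]
  values=[13, 14, 15, 16, 21, 24], value=14

Final answer: 14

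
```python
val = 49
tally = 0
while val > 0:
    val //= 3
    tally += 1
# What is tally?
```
Trace:
  val=49
  val=49, tally=0
  val=16, tally=1
  val=5, tally=2
  val=1, tally=3
  val=0, tally=4

Final answer: 4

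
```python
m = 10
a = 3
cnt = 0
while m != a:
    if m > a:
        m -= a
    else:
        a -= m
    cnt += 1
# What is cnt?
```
Trace:
  m=10
  m=10, a=3
  m=10, a=3, cnt=0
  m=7, a=3, cnt=1
  m=4, a=3, cnt=2
  m=1, a=3, cnt=3
  m=1, a=2, cnt=4
  m=1, a=1, cnt=5

Final answer: 5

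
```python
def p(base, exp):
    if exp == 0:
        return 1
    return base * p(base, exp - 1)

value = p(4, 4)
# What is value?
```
Call trace:
p(base=4, exp=4)
  p(base=4, exp=3)
    p(base=4, exp=2)
      p(base=4, exp=1)
        p(base=4, exp=0)
        -> return 1
      -> return 4
    -> return 16
  -> return 64
-> return 256

Final answer: 256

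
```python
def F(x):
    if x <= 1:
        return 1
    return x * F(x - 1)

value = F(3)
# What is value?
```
Call trace:
F(x=3)
  F(x=2)
    F(x=1)
    -> return 1
  -> return 2
-> return 6

Final answer: 6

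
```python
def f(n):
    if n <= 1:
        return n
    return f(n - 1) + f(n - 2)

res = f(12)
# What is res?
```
Call trace (a repeated sub-call is expanded the first time; later identical calls just restate its return value):
f(n=12)
  f(n=11)
    f(n=10)
      f(n=9)
        f(n=8)
          f(n=7)
            f(n=6)
              f(n=5)
                f(n=4)
                  f(n=3)
                    f(n=2)
                      f(n=1)
                      -> return 1
                      f(n=0)
                      -> return 0
                    -> return 1
                    f(n=1)
                    -> return 1
                  -> return 2
                  f(n=2) -> return 1  (same call as traced above)
                -> return 3
                f(n=3) -> return 2  (same call as traced above)
              -> return 5
              f(n=4) -> return 3  (same call as traced above)
            -> return 8
            f(n=5) -> return 5  (same call as traced above)
          -> return 13
          f(n=6) -> return 8  (same call as traced above)
        -> return 21
        f(n=7) -> return 13  (same call as traced above)
      -> return 34
      f(n=8) -> return 21  (same call as traced above)
    -> return 55
    f(n=9) -> return 34  (same call as traced above)
  -> return 89
  f(n=10) -> return 55  (same call as traced above)
-> return 144

Final answer: 144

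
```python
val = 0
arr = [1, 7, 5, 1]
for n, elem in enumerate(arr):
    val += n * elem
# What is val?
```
Trace:
  val=0
  val=0, n=0, elem=1
  val=7, n=1, elem=7
  val=17, n=2, elem=5
  val=20, n=3, elem=1

Final answer: 20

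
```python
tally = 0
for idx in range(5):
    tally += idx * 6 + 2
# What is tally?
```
Trace:
  tally=0
  tally=2, idx=0
  tally=10, idx=1
  tally=24, idx=2
  tally=44, idx=3
  tally=70, idx=4

Final answer: 70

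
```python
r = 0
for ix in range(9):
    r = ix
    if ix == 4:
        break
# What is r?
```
Trace:
  r=0
  r=0, ix=0
  r=1, ix=1
  r=2, ix=2
  r=3, ix=3
  r=4, ix=4

Final answer: 4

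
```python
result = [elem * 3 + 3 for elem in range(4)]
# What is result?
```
Trace:
  elem=0
  elem=1
  elem=2
  elem=3
  result=[3, 6, 9, 12]

Final answer: [3, 6, 9, 12]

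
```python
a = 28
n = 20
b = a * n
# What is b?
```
Trace:
  a=28
  a=28, n=20
  a=28, n=20, b=560

Final answer: 560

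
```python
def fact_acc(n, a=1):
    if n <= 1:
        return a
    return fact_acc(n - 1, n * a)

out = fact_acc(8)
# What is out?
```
Call trace:
fact_acc(n=8, a=1)
  fact_acc(n=7, a=8)
    fact_acc(n=6, a=56)
      fact_acc(n=5, a=336)
        fact_acc(n=4, a=1680)
          fact_acc(n=3, a=6720)
            fact_acc(n=2, a=20160)
              fact_acc(n=1, a=40320)
              -> return 40320
            -> return 40320
          -> return 40320
        -> return 40320
      -> return 40320
    -> return 40320
  -> return 40320
-> return 40320

Final answer: 40320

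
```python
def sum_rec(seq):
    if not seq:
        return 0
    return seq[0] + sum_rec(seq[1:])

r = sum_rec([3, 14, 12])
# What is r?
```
Call trace:
sum_rec(seq=[3, 14, 12])
  sum_rec(seq=[14, 12])
    sum_rec(seq=[12])
      sum_rec(seq=[])
      -> return 0
    -> return 12
  -> return 26
-> return 29

Final answer: 29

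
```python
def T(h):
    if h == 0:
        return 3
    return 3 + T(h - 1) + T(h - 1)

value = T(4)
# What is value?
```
Call trace (a repeated sub-call is expanded the first time; later identical calls just restate its return value):
T(h=4)
  T(h=3)
    T(h=2)
      T(h=1)
        T(h=0)
        -> return 3
        T(h=0)
        -> return 3
      -> return 9
      T(h=1) -> return 9  (same call as traced above)
    -> return 21
    T(h=2) -> return 21  (same call as traced above)
  -> return 45
  T(h=3) -> return 45  (same call as traced above)
-> return 93

Final answer: 93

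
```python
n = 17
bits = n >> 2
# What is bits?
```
Trace:
  n=17
  n=17, bits=4

Final answer: 4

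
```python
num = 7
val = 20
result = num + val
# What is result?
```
Trace:
  num=7
  num=7, val=20
  num=7, val=20, result=27

Final answer: 27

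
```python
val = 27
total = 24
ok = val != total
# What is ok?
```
Trace:
  val=27
  val=27, total=24
  val=27, total=24, ok=True

Final answer: True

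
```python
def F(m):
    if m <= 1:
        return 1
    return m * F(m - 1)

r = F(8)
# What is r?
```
Call trace:
F(m=8)
  F(m=7)
    F(m=6)
      F(m=5)
        F(m=4)
          F(m=3)
            F(m=2)
              F(m=1)
              -> return 1
            -> return 2
          -> return 6
        -> return 24
      -> return 120
    -> return 720
  -> return 5040
-> return 40320

Final answer: 40320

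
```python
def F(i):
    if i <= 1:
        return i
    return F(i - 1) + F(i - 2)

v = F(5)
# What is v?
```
Call trace (a repeated sub-call is expanded the first time; later identical calls just restate its return value):
F(i=5)
  F(i=4)
    F(i=3)
      F(i=2)
        F(i=1)
        -> return 1
        F(i=0)
        -> return 0
      -> return 1
      F(i=1)
      -> return 1
    -> return 2
    F(i=2) -> return 1  (same call as traced above)
  -> return 3
  F(i=3) -> return 2  (same call as traced above)
-> return 5

Final answer: 5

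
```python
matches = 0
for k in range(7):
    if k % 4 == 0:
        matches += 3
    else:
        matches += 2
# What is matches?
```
Trace:
  matches=0
  matches=3, k=0
  matches=5, k=1
  matches=7, k=2
  matches=9, k=3
  matches=12, k=4
  matches=14, k=5
  matches=16, k=6

Final answer: 16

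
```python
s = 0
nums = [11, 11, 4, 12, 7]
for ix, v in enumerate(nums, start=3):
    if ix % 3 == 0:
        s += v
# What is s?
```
Trace:
  s=0
  s=11, ix=3, v=11
  s=11, ix=4, v=11
  s=11, ix=5, v=4
  s=23, ix=6, v=12
  s=23, ix=7, v=7

Final answer: 23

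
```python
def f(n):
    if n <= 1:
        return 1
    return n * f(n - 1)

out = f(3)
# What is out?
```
Call trace:
f(n=3)
  f(n=2)
    f(n=1)
    -> return 1
  -> return 2
-> return 6

Final answer: 6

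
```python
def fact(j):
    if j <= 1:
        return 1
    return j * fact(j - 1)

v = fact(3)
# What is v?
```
Call trace:
fact(j=3)
  fact(j=2)
    fact(j=1)
    -> return 1
  -> return 2
-> return 6

Final answer: 6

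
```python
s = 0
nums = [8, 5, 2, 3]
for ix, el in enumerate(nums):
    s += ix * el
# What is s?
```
Trace:
  s=0
  s=0, ix=0, el=8
  s=5, ix=1, el=5
  s=9, ix=2, el=2
  s=18, ix=3, el=3

Final answer: 18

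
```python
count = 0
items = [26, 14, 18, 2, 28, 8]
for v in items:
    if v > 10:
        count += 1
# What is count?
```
Trace:
  count=0
  count=1, v=26
  count=2, v=14
  count=3, v=18
  count=3, v=2
  count=4, v=28
  count=4, v=8

Final answer: 4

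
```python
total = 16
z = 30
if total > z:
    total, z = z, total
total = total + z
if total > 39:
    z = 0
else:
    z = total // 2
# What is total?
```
Trace:
  total=16
  total=16, z=30
  total=16, z=30
  total=46, z=30
  total=46, z=0

Final answer: 46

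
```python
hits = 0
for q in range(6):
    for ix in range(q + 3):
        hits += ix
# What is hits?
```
Trace:
  hits=0
  hits=0, q=0, ix=0
  hits=1, q=0, ix=1
  hits=3, q=0, ix=2
  hits=3, q=1, ix=0
  hits=4, q=1, ix=1
  hits=6, q=1, ix=2
  hits=9, q=1, ix=3
  hits=9, q=2, ix=0
  hits=10, q=2, ix=1
  hits=12, q=2, ix=2
  hits=15, q=2, ix=3
  hits=19, q=2, ix=4
  hits=19, q=3, ix=0
  hits=20, q=3, ix=1
  hits=22, q=3, ix=2
  hits=25, q=3, ix=3
  hits=29, q=3, ix=4
  hits=34, q=3, ix=5
  hits=34, q=4, ix=0
  hits=35, q=4, ix=1
  hits=37, q=4, ix=2
  hits=40, q=4, ix=3
  hits=44, q=4, ix=4
  hits=49, q=4, ix=5
  hits=55, q=4, ix=6
  hits=55, q=5, ix=0
  hits=56, q=5, ix=1
  hits=58, q=5, ix=2
  hits=61, q=5, ix=3
  hits=65, q=5, ix=4
  hits=70, q=5, ix=5
  hits=76, q=5, ix=6
  hits=83, q=5, ix=7

Final answer: 83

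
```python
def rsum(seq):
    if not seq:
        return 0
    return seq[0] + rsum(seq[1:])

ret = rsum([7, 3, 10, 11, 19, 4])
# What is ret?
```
Call trace:
rsum(seq=[7, 3, 10, 11, 19, 4])
  rsum(seq=[3, 10, 11, 19, 4])
    rsum(seq=[10, 11, 19, 4])
      rsum(seq=[11, 19, 4])
        rsum(seq=[19, 4])
          rsum(seq=[4])
            rsum(seq=[])
            -> return 0
          -> return 4
        -> return 23
      -> return 34
    -> return 44
  -> return 47
-> return 54

Final answer: 54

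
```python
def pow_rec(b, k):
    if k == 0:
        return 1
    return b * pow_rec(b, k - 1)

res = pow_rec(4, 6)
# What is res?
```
Call trace:
pow_rec(b=4, k=6)
  pow_rec(b=4, k=5)
    pow_rec(b=4, k=4)
      pow_rec(b=4, k=3)
        pow_rec(b=4, k=2)
          pow_rec(b=4, k=1)
            pow_rec(b=4, k=0)
            -> return 1
          -> return 4
        -> return 16
      -> return 64
    -> return 256
  -> return 1024
-> return 4096

Final answer: 4096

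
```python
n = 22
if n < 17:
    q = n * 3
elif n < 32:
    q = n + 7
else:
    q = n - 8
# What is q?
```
Trace:
  n=22
  n=22, q=29

Final answer: 29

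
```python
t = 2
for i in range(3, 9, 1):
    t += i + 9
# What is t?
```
Trace:
  t=2
  t=14, i=3
  t=27, i=4
  t=41, i=5
  t=56, i=6
  t=72, i=7
  t=89, i=8

Final answer: 89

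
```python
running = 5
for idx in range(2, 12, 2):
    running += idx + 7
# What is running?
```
Trace:
  running=5
  running=14, idx=2
  running=25, idx=4
  running=38, idx=6
  running=53, idx=8
  running=70, idx=10

Final answer: 70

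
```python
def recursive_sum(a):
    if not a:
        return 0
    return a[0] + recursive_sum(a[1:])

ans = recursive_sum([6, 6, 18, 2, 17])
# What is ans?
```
Call trace:
recursive_sum(a=[6, 6, 18, 2, 17])
  recursive_sum(a=[6, 18, 2, 17])
    recursive_sum(a=[18, 2, 17])
      recursive_sum(a=[2, 17])
        recursive_sum(a=[17])
          recursive_sum(a=[])
          -> return 0
        -> return 17
      -> return 19
    -> return 37
  -> return 43
-> return 49

Final answer: 49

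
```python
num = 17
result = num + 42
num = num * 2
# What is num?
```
Trace:
  num=17
  num=17, result=59
  num=34, result=59

Final answer: 34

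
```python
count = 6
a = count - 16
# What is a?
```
Trace:
  count=6
  count=6, a=-10

Final answer: -10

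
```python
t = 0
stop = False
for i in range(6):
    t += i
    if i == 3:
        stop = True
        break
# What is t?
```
Trace:
  t=0
  t=0, stop=False
  t=0, stop=False, i=0
  t=1, stop=False, i=1
  t=3, stop=False, i=2
  t=6, stop=True, i=3

Final answer: 6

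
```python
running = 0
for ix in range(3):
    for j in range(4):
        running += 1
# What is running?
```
Trace:
  running=0
  running=1, ix=0, j=0
  running=2, ix=0, j=1
  running=3, ix=0, j=2
  running=4, ix=0, j=3
  running=5, ix=1, j=0
  running=6, ix=1, j=1
  running=7, ix=1, j=2
  running=8, ix=1, j=3
  running=9, ix=2, j=0
  running=10, ix=2, j=1
  running=11, ix=2, j=2
  running=12, ix=2, j=3

Final answer: 12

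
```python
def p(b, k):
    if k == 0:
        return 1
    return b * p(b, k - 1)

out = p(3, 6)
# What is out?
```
Call trace:
p(b=3, k=6)
  p(b=3, k=5)
    p(b=3, k=4)
      p(b=3, k=3)
        p(b=3, k=2)
          p(b=3, k=1)
            p(b=3, k=0)
            -> return 1
          -> return 3
        -> return 9
      -> return 27
    -> return 81
  -> return 243
-> return 729

Final answer: 729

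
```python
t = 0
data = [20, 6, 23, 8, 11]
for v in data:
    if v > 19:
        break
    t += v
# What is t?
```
Trace:
  t=0
  t=0, v=20

Final answer: 0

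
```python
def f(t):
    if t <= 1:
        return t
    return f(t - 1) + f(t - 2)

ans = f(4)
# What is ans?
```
Call trace (a repeated sub-call is expanded the first time; later identical calls just restate its return value):
f(t=4)
  f(t=3)
    f(t=2)
      f(t=1)
      -> return 1
      f(t=0)
      -> return 0
    -> return 1
    f(t=1)
    -> return 1
  -> return 2
  f(t=2) -> return 1  (same call as traced above)
-> return 3

Final answer: 3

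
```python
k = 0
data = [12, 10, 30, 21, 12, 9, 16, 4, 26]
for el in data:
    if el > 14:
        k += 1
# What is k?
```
Trace:
  k=0
  k=0, el=12
  k=0, el=10
  k=1, el=30
  k=2, el=21
  k=2, el=12
  k=2, el=9
  k=3, el=16
  k=3, el=4
  k=4, el=26

Final answer: 4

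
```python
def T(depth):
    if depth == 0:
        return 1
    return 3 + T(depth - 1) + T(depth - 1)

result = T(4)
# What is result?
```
Call trace (a repeated sub-call is expanded the first time; later identical calls just restate its return value):
T(depth=4)
  T(depth=3)
    T(depth=2)
      T(depth=1)
        T(depth=0)
        -> return 1
        T(depth=0)
        -> return 1
      -> return 5
      T(depth=1) -> return 5  (same call as traced above)
    -> return 13
    T(depth=2) -> return 13  (same call as traced above)
  -> return 29
  T(depth=3) -> return 29  (same call as traced above)
-> return 61

Final answer: 61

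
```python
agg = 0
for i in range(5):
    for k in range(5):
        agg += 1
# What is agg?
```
Trace:
  agg=0
  agg=1, i=0, k=0
  agg=2, i=0, k=1
  agg=3, i=0, k=2
  agg=4, i=0, k=3
  agg=5, i=0, k=4
  agg=6, i=1, k=0
  agg=7, i=1, k=1
  agg=8, i=1, k=2
  agg=9, i=1, k=3
  agg=10, i=1, k=4
  agg=11, i=2, k=0
  agg=12, i=2, k=1
  agg=13, i=2, k=2
  agg=14, i=2, k=3
  agg=15, i=2, k=4
  agg=16, i=3, k=0
  agg=17, i=3, k=1
  agg=18, i=3, k=2
  agg=19, i=3, k=3
  agg=20, i=3, k=4
  agg=21, i=4, k=0
  agg=22, i=4, k=1
  agg=23, i=4, k=2
  agg=24, i=4, k=3
  agg=25, i=4, k=4

Final answer: 25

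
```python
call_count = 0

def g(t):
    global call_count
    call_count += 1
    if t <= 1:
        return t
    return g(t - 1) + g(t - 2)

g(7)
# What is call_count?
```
Call trace (a repeated sub-call is expanded the first time; later identical calls just restate its return value):
g(t=7)
  g(t=6)
    g(t=5)
      g(t=4)
        g(t=3)
          g(t=2)
            g(t=1)
            -> return 1
            g(t=0)
            -> return 0
          -> return 1
          g(t=1)
          -> return 1
        -> return 2
        g(t=2) -> return 1  (same call as traced above)
      -> return 3
      g(t=3) -> return 2  (same call as traced above)
    -> return 5
    g(t=4) -> return 3  (same call as traced above)
  -> return 8
  g(t=5) -> return 5  (same call as traced above)
-> return 13

call_count is incremented once per call, so count the calls in each subtree. Let C(t) = number of calls made by g(t).
C(0) = C(1) = 1 (base case, no recursion); C(t) = 1 + C(t - 1) + C(t - 2) otherwise.
C(2) = 1 + C(1) + C(0) = 1 + 1 + 1 = 3
C(3) = 1 + C(2) + C(1) = 1 + 3 + 1 = 5
C(4) = 1 + C(3) + C(2) = 1 + 5 + 3 = 9
C(5) = 1 + C(4) + C(3) = 1 + 9 + 5 = 15
C(6) = 1 + C(5) + C(4) = 1 + 15 + 9 = 25
C(7) = 1 + C(6) + C(5) = 1 + 25 + 15 = 41
call_count = C(7) = 41

Final answer: 41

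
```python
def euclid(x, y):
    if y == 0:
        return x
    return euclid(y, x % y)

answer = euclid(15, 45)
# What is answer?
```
Call trace:
euclid(x=15, y=45)
  euclid(x=45, y=15)
    euclid(x=15, y=0)
    -> return 15
  -> return 15
-> return 15

Final answer: 15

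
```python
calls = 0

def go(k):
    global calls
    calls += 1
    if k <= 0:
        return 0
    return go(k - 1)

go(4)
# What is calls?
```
Call trace:
go(k=4)
  go(k=3)
    go(k=2)
      go(k=1)
        go(k=0)
        -> return 0
      -> return 0
    -> return 0
  -> return 0
-> return 0

calls is incremented once per call. go is entered once for each k = 4, 3, 2, 1, 0 (the k <= 0 call returns without recursing), i.e. 4 + 1 calls.
calls = 5

Final answer: 5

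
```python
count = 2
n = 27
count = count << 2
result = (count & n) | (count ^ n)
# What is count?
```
Trace:
  count=2
  count=2, n=27
  count=8, n=27
  count=8, n=27, result=27

Final answer: 8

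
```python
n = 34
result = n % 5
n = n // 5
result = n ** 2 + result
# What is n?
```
Trace:
  n=34
  n=34, result=4
  n=6, result=4
  n=6, result=40

Final answer: 6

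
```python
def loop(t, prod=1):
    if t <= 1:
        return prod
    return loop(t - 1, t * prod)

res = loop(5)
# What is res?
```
Call trace:
loop(t=5, prod=1)
  loop(t=4, prod=5)
    loop(t=3, prod=20)
      loop(t=2, prod=60)
        loop(t=1, prod=120)
        -> return 120
      -> return 120
    -> return 120
  -> return 120
-> return 120

Final answer: 120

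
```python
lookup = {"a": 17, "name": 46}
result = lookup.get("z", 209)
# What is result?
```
Trace:
  lookup={'a': 17, 'name': 46}
  lookup={'a': 17, 'name': 46}, result=209

Final answer: 209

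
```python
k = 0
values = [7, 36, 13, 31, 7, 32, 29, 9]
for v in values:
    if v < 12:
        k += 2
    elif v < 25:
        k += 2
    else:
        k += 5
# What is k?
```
Trace:
  k=0
  k=2, v=7
  k=7, v=36
  k=9, v=13
  k=14, v=31
  k=16, v=7
  k=21, v=32
  k=26, v=29
  k=28, v=9

Final answer: 28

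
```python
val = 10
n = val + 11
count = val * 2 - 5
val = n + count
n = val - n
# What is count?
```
Trace:
  val=10
  val=10, n=21
  val=10, n=21, count=15
  val=36, n=21, count=15
  val=36, n=15, count=15

Final answer: 15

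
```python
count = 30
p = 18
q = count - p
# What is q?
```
Trace:
  count=30
  count=30, p=18
  count=30, p=18, q=12

Final answer: 12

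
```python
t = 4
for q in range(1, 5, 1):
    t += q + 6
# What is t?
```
Trace:
  t=4
  t=11, q=1
  t=19, q=2
  t=28, q=3
  t=38, q=4

Final answer: 38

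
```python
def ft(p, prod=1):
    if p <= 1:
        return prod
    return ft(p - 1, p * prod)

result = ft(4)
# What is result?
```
Call trace:
ft(p=4, prod=1)
  ft(p=3, prod=4)
    ft(p=2, prod=12)
      ft(p=1, prod=24)
      -> return 24
    -> return 24
  -> return 24
-> return 24

Final answer: 24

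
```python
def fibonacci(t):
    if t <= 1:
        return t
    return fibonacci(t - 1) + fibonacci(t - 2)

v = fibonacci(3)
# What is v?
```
Call trace:
fibonacci(t=3)
  fibonacci(t=2)
    fibonacci(t=1)
    -> return 1
    fibonacci(t=0)
    -> return 0
  -> return 1
  fibonacci(t=1)
  -> return 1
-> return 2

Final answer: 2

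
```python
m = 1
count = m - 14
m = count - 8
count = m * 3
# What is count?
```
Trace:
  m=1
  m=1, count=-13
  m=-21, count=-13
  m=-21, count=-63

Final answer: -63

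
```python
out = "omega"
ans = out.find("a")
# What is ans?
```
Trace:
  out='omega'
  out='omega', ans=4

Final answer: 4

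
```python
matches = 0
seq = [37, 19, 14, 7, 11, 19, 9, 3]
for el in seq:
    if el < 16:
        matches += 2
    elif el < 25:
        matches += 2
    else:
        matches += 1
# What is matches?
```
Trace:
  matches=0
  matches=1, el=37
  matches=3, el=19
  matches=5, el=14
  matches=7, el=7
  matches=9, el=11
  matches=11, el=19
  matches=13, el=9
  matches=15, el=3

Final answer: 15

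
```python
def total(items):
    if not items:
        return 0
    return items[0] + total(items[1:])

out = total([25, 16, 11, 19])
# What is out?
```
Call trace:
total(items=[25, 16, 11, 19])
  total(items=[16, 11, 19])
    total(items=[11, 19])
      total(items=[19])
        total(items=[])
        -> return 0
      -> return 19
    -> return 30
  -> return 46
-> return 71

Final answer: 71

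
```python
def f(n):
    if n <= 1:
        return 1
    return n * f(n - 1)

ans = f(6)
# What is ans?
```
Call trace:
f(n=6)
  f(n=5)
    f(n=4)
      f(n=3)
        f(n=2)
          f(n=1)
          -> return 1
        -> return 2
      -> return 6
    -> return 24
  -> return 120
-> return 720

Final answer: 720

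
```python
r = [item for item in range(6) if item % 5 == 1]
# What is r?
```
Trace:
  item=0
  item=1
  item=2
  item=3
  item=4
  item=5
  r=[1]

Final answer: [1]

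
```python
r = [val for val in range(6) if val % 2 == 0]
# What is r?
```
Trace:
  val=0
  val=1
  val=2
  val=3
  val=4
  val=5
  r=[0, 2, 4]

Final answer: [0, 2, 4]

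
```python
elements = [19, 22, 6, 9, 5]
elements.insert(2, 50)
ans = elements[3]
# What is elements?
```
Trace:
  elements=[19, 22, 6, 9, 5]
  elements=[19, 22, 50, 6, 9, 5]
  elements=[19, 22, 50, 6, 9, 5], ans=6

Final answer: [19, 22, 50, 6, 9, 5]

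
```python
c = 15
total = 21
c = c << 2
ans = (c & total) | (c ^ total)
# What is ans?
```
Trace:
  c=15
  c=15, total=21
  c=60, total=21
  c=60, total=21, ans=61

Final answer: 61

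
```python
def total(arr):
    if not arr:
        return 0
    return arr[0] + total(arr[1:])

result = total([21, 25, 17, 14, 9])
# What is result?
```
Call trace:
total(arr=[21, 25, 17, 14, 9])
  total(arr=[25, 17, 14, 9])
    total(arr=[17, 14, 9])
      total(arr=[14, 9])
        total(arr=[9])
          total(arr=[])
          -> return 0
        -> return 9
      -> return 23
    -> return 40
  -> return 65
-> return 86

Final answer: 86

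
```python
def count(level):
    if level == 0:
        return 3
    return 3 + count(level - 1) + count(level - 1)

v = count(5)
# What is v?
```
Call trace (a repeated sub-call is expanded the first time; later identical calls just restate its return value):
count(level=5)
  count(level=4)
    count(level=3)
      count(level=2)
        count(level=1)
          count(level=0)
          -> return 3
          count(level=0)
          -> return 3
        -> return 9
        count(level=1) -> return 9  (same call as traced above)
      -> return 21
      count(level=2) -> return 21  (same call as traced above)
    -> return 45
    count(level=3) -> return 45  (same call as traced above)
  -> return 93
  count(level=4) -> return 93  (same call as traced above)
-> return 189

Final answer: 189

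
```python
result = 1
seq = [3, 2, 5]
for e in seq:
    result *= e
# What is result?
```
Trace:
  result=1
  result=3, e=3
  result=6, e=2
  result=30, e=5

Final answer: 30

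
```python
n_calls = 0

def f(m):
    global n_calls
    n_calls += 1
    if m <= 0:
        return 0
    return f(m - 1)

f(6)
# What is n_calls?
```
Call trace:
f(m=6)
  f(m=5)
    f(m=4)
      f(m=3)
        f(m=2)
          f(m=1)
            f(m=0)
            -> return 0
          -> return 0
        -> return 0
      -> return 0
    -> return 0
  -> return 0
-> return 0

n_calls is incremented once per call. f is entered once for each m = 6, 5, 4, 3, 2, 1, 0 (the m <= 0 call returns without recursing), i.e. 6 + 1 calls.
n_calls = 7

Final answer: 7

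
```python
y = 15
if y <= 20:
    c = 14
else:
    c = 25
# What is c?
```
Trace:
  y=15
  y=15, c=14

Final answer: 14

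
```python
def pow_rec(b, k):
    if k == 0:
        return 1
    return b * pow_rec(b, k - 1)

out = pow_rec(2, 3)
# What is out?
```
Call trace:
pow_rec(b=2, k=3)
  pow_rec(b=2, k=2)
    pow_rec(b=2, k=1)
      pow_rec(b=2, k=0)
      -> return 1
    -> return 2
  -> return 4
-> return 8

Final answer: 8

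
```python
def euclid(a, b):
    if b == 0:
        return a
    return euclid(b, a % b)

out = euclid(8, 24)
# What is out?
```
Call trace:
euclid(a=8, b=24)
  euclid(a=24, b=8)
    euclid(a=8, b=0)
    -> return 8
  -> return 8
-> return 8

Final answer: 8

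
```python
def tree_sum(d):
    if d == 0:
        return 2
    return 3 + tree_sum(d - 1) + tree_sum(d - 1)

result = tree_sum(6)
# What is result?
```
Call trace (a repeated sub-call is expanded the first time; later identical calls just restate its return value):
tree_sum(d=6)
  tree_sum(d=5)
    tree_sum(d=4)
      tree_sum(d=3)
        tree_sum(d=2)
          tree_sum(d=1)
            tree_sum(d=0)
            -> return 2
            tree_sum(d=0)
            -> return 2
          -> return 7
          tree_sum(d=1) -> return 7  (same call as traced above)
        -> return 17
        tree_sum(d=2) -> return 17  (same call as traced above)
      -> return 37
      tree_sum(d=3) -> return 37  (same call as traced above)
    -> return 77
    tree_sum(d=4) -> return 77  (same call as traced above)
  -> return 157
  tree_sum(d=5) -> return 157  (same call as traced above)
-> return 317

Final answer: 317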